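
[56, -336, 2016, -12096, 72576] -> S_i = 56*-6^i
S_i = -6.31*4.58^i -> [-6.31, -28.9, -132.36, -606.21, -2776.46]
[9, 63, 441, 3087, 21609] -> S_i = 9*7^i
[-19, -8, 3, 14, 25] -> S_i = -19 + 11*i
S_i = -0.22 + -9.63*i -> [-0.22, -9.85, -19.48, -29.11, -38.74]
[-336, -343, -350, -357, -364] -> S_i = -336 + -7*i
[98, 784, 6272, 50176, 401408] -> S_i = 98*8^i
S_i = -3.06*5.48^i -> [-3.06, -16.77, -91.89, -503.57, -2759.58]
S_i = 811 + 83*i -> [811, 894, 977, 1060, 1143]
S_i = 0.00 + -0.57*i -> [0.0, -0.57, -1.14, -1.71, -2.28]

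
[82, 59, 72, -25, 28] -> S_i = Random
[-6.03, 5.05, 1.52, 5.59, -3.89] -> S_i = Random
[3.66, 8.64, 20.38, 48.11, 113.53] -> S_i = 3.66*2.36^i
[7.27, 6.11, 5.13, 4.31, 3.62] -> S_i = 7.27*0.84^i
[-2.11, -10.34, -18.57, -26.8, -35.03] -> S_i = -2.11 + -8.23*i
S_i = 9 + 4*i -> [9, 13, 17, 21, 25]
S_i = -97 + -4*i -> [-97, -101, -105, -109, -113]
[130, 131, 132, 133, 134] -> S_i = 130 + 1*i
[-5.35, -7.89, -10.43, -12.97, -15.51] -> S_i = -5.35 + -2.54*i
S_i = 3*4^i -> [3, 12, 48, 192, 768]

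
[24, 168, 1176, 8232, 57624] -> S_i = 24*7^i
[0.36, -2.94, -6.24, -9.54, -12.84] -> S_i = 0.36 + -3.30*i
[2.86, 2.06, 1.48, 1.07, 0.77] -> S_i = 2.86*0.72^i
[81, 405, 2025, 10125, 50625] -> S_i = 81*5^i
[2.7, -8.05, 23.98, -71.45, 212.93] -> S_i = 2.70*(-2.98)^i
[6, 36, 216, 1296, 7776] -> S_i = 6*6^i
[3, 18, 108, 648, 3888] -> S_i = 3*6^i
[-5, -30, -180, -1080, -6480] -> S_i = -5*6^i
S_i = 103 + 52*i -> [103, 155, 207, 259, 311]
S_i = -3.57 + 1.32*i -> [-3.57, -2.25, -0.93, 0.39, 1.71]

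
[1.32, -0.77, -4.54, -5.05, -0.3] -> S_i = Random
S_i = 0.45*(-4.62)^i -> [0.45, -2.08, 9.6, -44.38, 205.01]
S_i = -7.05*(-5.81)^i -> [-7.05, 40.96, -237.98, 1382.67, -8033.29]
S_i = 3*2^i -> [3, 6, 12, 24, 48]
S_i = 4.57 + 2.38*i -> [4.57, 6.95, 9.33, 11.71, 14.09]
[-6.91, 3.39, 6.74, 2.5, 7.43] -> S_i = Random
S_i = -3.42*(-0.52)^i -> [-3.42, 1.78, -0.92, 0.48, -0.25]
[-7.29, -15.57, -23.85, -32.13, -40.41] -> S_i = -7.29 + -8.28*i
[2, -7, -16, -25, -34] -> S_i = 2 + -9*i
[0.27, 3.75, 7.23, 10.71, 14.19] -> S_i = 0.27 + 3.48*i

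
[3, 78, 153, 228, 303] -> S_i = 3 + 75*i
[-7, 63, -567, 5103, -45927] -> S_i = -7*-9^i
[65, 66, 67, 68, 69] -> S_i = 65 + 1*i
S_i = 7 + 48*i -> [7, 55, 103, 151, 199]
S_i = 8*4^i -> [8, 32, 128, 512, 2048]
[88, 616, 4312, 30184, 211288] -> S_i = 88*7^i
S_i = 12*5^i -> [12, 60, 300, 1500, 7500]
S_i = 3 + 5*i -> [3, 8, 13, 18, 23]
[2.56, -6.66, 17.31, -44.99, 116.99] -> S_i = 2.56*(-2.60)^i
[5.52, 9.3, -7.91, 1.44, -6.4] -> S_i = Random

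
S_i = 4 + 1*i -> [4, 5, 6, 7, 8]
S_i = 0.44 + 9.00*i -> [0.44, 9.44, 18.44, 27.44, 36.44]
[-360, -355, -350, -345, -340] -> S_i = -360 + 5*i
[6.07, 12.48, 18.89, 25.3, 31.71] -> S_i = 6.07 + 6.41*i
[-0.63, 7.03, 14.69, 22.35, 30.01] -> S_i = -0.63 + 7.66*i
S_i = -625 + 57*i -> [-625, -568, -511, -454, -397]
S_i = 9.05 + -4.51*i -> [9.05, 4.54, 0.03, -4.48, -8.99]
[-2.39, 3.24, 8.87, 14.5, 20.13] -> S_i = -2.39 + 5.63*i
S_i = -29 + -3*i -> [-29, -32, -35, -38, -41]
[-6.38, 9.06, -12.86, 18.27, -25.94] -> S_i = -6.38*(-1.42)^i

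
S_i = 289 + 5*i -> [289, 294, 299, 304, 309]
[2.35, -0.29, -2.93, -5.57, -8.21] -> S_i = 2.35 + -2.64*i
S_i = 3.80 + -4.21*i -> [3.8, -0.41, -4.62, -8.83, -13.04]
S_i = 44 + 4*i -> [44, 48, 52, 56, 60]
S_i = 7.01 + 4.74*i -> [7.01, 11.75, 16.49, 21.23, 25.97]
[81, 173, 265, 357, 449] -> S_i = 81 + 92*i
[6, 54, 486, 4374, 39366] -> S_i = 6*9^i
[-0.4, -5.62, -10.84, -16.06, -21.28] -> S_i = -0.40 + -5.22*i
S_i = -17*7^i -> [-17, -119, -833, -5831, -40817]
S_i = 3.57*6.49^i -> [3.57, 23.17, 150.37, 975.89, 6333.55]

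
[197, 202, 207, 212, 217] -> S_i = 197 + 5*i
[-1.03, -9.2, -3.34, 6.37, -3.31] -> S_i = Random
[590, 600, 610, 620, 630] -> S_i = 590 + 10*i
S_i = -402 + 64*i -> [-402, -338, -274, -210, -146]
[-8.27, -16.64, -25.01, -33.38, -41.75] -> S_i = -8.27 + -8.37*i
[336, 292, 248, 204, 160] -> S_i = 336 + -44*i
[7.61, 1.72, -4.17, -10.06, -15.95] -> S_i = 7.61 + -5.89*i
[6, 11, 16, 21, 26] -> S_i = 6 + 5*i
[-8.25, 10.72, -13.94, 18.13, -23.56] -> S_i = -8.25*(-1.30)^i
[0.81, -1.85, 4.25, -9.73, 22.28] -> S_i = 0.81*(-2.29)^i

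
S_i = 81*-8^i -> [81, -648, 5184, -41472, 331776]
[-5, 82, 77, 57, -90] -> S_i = Random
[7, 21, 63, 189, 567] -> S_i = 7*3^i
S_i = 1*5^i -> [1, 5, 25, 125, 625]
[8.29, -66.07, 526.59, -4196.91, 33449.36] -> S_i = 8.29*(-7.97)^i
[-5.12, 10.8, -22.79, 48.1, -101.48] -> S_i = -5.12*(-2.11)^i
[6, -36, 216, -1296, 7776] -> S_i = 6*-6^i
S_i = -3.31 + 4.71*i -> [-3.31, 1.4, 6.11, 10.82, 15.53]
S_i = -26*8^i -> [-26, -208, -1664, -13312, -106496]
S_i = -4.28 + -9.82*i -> [-4.28, -14.1, -23.92, -33.74, -43.56]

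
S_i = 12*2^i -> [12, 24, 48, 96, 192]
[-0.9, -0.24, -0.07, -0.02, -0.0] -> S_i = -0.90*0.27^i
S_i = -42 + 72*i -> [-42, 30, 102, 174, 246]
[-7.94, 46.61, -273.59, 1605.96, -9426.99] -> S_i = -7.94*(-5.87)^i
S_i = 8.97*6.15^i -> [8.97, 55.17, 339.27, 2086.5, 12831.96]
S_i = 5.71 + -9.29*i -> [5.71, -3.58, -12.87, -22.16, -31.45]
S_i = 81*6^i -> [81, 486, 2916, 17496, 104976]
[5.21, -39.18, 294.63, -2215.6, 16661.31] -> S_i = 5.21*(-7.52)^i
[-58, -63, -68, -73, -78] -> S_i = -58 + -5*i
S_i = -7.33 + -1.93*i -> [-7.33, -9.26, -11.19, -13.12, -15.05]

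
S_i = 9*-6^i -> [9, -54, 324, -1944, 11664]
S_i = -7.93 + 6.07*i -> [-7.93, -1.86, 4.21, 10.28, 16.35]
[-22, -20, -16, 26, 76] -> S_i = Random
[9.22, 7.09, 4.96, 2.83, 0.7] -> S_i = 9.22 + -2.13*i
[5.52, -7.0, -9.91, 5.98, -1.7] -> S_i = Random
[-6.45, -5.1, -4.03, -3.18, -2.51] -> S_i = -6.45*0.79^i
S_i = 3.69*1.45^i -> [3.69, 5.35, 7.76, 11.25, 16.31]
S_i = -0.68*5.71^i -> [-0.68, -3.88, -22.17, -126.6, -722.86]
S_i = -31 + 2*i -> [-31, -29, -27, -25, -23]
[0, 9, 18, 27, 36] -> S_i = 0 + 9*i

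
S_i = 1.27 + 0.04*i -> [1.27, 1.31, 1.35, 1.39, 1.43]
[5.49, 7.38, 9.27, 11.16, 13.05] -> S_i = 5.49 + 1.89*i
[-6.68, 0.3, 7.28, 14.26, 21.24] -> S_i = -6.68 + 6.98*i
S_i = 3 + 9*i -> [3, 12, 21, 30, 39]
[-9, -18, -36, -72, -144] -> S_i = -9*2^i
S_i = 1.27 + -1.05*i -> [1.27, 0.22, -0.83, -1.88, -2.93]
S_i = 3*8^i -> [3, 24, 192, 1536, 12288]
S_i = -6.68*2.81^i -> [-6.68, -18.77, -52.75, -148.22, -416.49]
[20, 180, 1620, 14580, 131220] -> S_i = 20*9^i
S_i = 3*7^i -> [3, 21, 147, 1029, 7203]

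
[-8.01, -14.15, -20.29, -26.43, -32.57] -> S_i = -8.01 + -6.14*i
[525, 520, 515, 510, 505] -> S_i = 525 + -5*i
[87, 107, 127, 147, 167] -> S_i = 87 + 20*i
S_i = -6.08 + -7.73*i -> [-6.08, -13.81, -21.54, -29.27, -37.0]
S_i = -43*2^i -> [-43, -86, -172, -344, -688]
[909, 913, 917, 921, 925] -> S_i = 909 + 4*i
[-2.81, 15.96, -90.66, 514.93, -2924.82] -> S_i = -2.81*(-5.68)^i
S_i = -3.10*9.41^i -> [-3.1, -29.17, -274.5, -2583.04, -24306.37]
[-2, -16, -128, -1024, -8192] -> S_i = -2*8^i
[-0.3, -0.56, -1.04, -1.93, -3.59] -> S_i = -0.30*1.86^i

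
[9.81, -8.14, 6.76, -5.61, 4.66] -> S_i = 9.81*(-0.83)^i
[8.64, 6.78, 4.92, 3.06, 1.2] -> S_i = 8.64 + -1.86*i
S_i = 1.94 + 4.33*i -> [1.94, 6.27, 10.6, 14.93, 19.26]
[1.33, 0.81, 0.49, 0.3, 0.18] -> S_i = 1.33*0.61^i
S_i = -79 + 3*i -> [-79, -76, -73, -70, -67]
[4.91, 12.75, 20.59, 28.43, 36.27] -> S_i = 4.91 + 7.84*i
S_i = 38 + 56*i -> [38, 94, 150, 206, 262]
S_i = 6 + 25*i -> [6, 31, 56, 81, 106]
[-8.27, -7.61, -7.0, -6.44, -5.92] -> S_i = -8.27*0.92^i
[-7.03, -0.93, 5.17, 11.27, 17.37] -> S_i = -7.03 + 6.10*i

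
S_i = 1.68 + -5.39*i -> [1.68, -3.71, -9.1, -14.49, -19.88]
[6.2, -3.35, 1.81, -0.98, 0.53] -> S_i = 6.20*(-0.54)^i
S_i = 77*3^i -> [77, 231, 693, 2079, 6237]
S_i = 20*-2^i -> [20, -40, 80, -160, 320]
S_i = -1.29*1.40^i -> [-1.29, -1.81, -2.53, -3.54, -4.96]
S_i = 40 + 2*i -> [40, 42, 44, 46, 48]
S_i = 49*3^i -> [49, 147, 441, 1323, 3969]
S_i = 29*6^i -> [29, 174, 1044, 6264, 37584]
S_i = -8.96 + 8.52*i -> [-8.96, -0.44, 8.08, 16.6, 25.12]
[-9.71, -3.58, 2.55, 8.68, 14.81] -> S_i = -9.71 + 6.13*i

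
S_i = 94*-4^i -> [94, -376, 1504, -6016, 24064]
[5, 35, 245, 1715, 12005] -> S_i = 5*7^i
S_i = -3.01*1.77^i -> [-3.01, -5.33, -9.43, -16.69, -29.54]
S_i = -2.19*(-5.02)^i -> [-2.19, 10.99, -55.19, 277.05, -1390.78]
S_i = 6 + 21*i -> [6, 27, 48, 69, 90]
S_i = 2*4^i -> [2, 8, 32, 128, 512]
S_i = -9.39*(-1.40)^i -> [-9.39, 13.15, -18.4, 25.77, -36.07]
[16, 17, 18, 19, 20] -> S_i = 16 + 1*i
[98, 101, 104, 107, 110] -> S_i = 98 + 3*i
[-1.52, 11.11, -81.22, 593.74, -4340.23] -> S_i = -1.52*(-7.31)^i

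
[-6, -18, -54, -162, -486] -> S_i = -6*3^i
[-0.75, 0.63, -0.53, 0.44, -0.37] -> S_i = -0.75*(-0.84)^i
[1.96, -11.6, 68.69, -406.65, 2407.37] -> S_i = 1.96*(-5.92)^i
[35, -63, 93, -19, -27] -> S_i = Random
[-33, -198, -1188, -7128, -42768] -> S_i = -33*6^i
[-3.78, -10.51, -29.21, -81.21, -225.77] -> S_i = -3.78*2.78^i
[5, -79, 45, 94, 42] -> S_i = Random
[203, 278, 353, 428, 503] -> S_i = 203 + 75*i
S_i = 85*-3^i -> [85, -255, 765, -2295, 6885]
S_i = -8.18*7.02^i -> [-8.18, -57.42, -403.11, -2829.86, -19865.6]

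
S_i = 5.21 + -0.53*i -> [5.21, 4.68, 4.15, 3.62, 3.09]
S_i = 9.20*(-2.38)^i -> [9.2, -21.9, 52.11, -124.03, 295.19]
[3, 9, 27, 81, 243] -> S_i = 3*3^i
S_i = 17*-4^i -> [17, -68, 272, -1088, 4352]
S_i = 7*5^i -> [7, 35, 175, 875, 4375]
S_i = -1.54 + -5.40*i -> [-1.54, -6.94, -12.34, -17.74, -23.14]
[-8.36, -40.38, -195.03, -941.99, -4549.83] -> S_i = -8.36*4.83^i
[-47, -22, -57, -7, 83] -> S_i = Random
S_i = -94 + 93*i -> [-94, -1, 92, 185, 278]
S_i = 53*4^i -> [53, 212, 848, 3392, 13568]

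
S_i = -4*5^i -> [-4, -20, -100, -500, -2500]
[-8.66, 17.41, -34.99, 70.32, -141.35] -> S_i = -8.66*(-2.01)^i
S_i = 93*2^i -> [93, 186, 372, 744, 1488]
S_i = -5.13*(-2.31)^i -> [-5.13, 11.85, -27.37, 63.23, -146.07]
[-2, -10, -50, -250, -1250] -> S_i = -2*5^i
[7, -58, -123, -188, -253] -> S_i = 7 + -65*i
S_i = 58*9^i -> [58, 522, 4698, 42282, 380538]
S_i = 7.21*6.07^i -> [7.21, 43.76, 265.65, 1612.51, 9787.91]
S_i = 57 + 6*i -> [57, 63, 69, 75, 81]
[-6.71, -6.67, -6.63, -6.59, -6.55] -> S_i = -6.71 + 0.04*i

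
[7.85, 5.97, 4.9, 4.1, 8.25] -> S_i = Random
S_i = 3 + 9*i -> [3, 12, 21, 30, 39]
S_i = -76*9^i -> [-76, -684, -6156, -55404, -498636]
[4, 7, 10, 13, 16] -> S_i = 4 + 3*i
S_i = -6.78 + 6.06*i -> [-6.78, -0.72, 5.34, 11.4, 17.46]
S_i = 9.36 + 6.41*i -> [9.36, 15.77, 22.18, 28.59, 35.0]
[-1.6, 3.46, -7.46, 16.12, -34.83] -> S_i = -1.60*(-2.16)^i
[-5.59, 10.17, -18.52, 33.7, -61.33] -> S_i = -5.59*(-1.82)^i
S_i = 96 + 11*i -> [96, 107, 118, 129, 140]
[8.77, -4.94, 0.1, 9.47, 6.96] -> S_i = Random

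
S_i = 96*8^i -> [96, 768, 6144, 49152, 393216]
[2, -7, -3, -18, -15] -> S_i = Random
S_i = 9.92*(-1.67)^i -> [9.92, -16.57, 27.67, -46.2, 77.16]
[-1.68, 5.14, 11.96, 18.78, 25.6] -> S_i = -1.68 + 6.82*i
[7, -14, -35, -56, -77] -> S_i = 7 + -21*i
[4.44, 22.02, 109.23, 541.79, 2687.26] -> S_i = 4.44*4.96^i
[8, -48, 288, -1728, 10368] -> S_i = 8*-6^i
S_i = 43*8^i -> [43, 344, 2752, 22016, 176128]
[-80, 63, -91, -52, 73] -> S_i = Random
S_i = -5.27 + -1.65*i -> [-5.27, -6.92, -8.57, -10.22, -11.87]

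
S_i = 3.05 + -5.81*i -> [3.05, -2.76, -8.57, -14.38, -20.19]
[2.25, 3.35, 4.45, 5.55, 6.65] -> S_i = 2.25 + 1.10*i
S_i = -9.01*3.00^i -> [-9.01, -27.03, -81.09, -243.27, -729.81]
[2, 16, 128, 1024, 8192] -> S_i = 2*8^i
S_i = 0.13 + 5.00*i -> [0.13, 5.13, 10.13, 15.13, 20.13]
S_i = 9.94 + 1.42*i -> [9.94, 11.36, 12.78, 14.2, 15.62]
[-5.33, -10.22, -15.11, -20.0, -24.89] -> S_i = -5.33 + -4.89*i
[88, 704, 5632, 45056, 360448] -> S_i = 88*8^i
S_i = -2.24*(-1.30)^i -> [-2.24, 2.91, -3.79, 4.92, -6.4]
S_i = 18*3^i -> [18, 54, 162, 486, 1458]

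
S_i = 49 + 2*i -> [49, 51, 53, 55, 57]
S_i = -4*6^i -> [-4, -24, -144, -864, -5184]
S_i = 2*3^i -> [2, 6, 18, 54, 162]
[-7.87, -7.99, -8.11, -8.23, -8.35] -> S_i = -7.87 + -0.12*i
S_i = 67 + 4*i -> [67, 71, 75, 79, 83]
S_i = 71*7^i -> [71, 497, 3479, 24353, 170471]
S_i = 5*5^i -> [5, 25, 125, 625, 3125]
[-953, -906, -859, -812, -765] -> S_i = -953 + 47*i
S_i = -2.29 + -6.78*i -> [-2.29, -9.07, -15.85, -22.63, -29.41]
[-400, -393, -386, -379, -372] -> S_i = -400 + 7*i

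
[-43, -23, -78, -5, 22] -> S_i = Random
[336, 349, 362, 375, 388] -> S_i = 336 + 13*i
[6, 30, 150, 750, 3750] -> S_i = 6*5^i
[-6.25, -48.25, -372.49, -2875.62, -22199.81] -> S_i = -6.25*7.72^i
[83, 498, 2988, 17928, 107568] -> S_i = 83*6^i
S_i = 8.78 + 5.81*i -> [8.78, 14.59, 20.4, 26.21, 32.02]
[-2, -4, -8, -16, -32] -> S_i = -2*2^i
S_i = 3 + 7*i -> [3, 10, 17, 24, 31]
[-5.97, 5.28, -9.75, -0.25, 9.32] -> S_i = Random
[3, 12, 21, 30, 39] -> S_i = 3 + 9*i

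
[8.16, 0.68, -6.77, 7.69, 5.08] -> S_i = Random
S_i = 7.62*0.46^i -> [7.62, 3.51, 1.61, 0.74, 0.34]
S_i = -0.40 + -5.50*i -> [-0.4, -5.9, -11.4, -16.9, -22.4]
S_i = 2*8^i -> [2, 16, 128, 1024, 8192]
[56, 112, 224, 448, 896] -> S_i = 56*2^i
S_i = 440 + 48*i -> [440, 488, 536, 584, 632]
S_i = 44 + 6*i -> [44, 50, 56, 62, 68]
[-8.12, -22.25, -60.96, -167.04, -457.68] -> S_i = -8.12*2.74^i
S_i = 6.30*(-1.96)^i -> [6.3, -12.35, 24.2, -47.44, 92.97]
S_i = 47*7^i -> [47, 329, 2303, 16121, 112847]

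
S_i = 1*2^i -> [1, 2, 4, 8, 16]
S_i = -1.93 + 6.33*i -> [-1.93, 4.4, 10.73, 17.06, 23.39]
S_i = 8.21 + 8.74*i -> [8.21, 16.95, 25.69, 34.43, 43.17]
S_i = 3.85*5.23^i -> [3.85, 20.14, 105.31, 550.76, 2880.5]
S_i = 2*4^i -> [2, 8, 32, 128, 512]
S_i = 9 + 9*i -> [9, 18, 27, 36, 45]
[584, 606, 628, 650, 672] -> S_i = 584 + 22*i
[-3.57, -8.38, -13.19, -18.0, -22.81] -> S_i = -3.57 + -4.81*i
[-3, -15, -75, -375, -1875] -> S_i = -3*5^i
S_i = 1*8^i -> [1, 8, 64, 512, 4096]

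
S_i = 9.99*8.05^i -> [9.99, 80.42, 647.38, 5211.38, 41951.65]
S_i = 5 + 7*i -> [5, 12, 19, 26, 33]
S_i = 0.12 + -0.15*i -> [0.12, -0.03, -0.18, -0.33, -0.48]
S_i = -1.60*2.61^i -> [-1.6, -4.18, -10.9, -28.45, -74.25]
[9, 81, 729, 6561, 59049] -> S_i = 9*9^i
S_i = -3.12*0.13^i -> [-3.12, -0.41, -0.05, -0.01, -0.0]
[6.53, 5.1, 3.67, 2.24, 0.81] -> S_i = 6.53 + -1.43*i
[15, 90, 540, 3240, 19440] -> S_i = 15*6^i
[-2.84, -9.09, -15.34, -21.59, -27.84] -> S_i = -2.84 + -6.25*i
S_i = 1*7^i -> [1, 7, 49, 343, 2401]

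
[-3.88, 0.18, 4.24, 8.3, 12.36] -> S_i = -3.88 + 4.06*i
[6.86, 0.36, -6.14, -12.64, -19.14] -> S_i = 6.86 + -6.50*i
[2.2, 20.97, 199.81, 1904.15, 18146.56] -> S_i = 2.20*9.53^i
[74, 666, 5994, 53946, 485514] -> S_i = 74*9^i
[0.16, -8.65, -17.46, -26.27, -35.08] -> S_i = 0.16 + -8.81*i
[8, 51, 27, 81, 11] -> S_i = Random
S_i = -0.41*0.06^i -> [-0.41, -0.02, -0.0, -0.0, -0.0]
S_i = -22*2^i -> [-22, -44, -88, -176, -352]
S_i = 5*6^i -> [5, 30, 180, 1080, 6480]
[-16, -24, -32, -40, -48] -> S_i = -16 + -8*i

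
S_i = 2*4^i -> [2, 8, 32, 128, 512]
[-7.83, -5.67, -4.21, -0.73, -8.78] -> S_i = Random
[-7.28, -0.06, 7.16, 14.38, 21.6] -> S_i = -7.28 + 7.22*i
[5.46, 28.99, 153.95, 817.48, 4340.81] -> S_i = 5.46*5.31^i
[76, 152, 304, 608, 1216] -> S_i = 76*2^i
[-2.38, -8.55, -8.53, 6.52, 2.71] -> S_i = Random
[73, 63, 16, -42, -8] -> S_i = Random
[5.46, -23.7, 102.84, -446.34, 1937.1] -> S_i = 5.46*(-4.34)^i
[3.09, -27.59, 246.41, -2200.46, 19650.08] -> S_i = 3.09*(-8.93)^i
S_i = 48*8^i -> [48, 384, 3072, 24576, 196608]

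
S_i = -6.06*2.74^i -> [-6.06, -16.6, -45.5, -124.66, -341.57]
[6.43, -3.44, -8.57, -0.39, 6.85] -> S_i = Random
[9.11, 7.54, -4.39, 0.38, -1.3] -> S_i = Random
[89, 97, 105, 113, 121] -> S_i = 89 + 8*i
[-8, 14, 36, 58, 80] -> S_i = -8 + 22*i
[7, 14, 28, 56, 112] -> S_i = 7*2^i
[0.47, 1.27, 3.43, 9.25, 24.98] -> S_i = 0.47*2.70^i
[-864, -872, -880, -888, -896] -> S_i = -864 + -8*i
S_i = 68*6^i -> [68, 408, 2448, 14688, 88128]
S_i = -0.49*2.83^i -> [-0.49, -1.39, -3.92, -11.11, -31.43]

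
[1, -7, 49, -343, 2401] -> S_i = 1*-7^i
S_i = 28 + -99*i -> [28, -71, -170, -269, -368]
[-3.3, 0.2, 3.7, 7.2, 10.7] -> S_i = -3.30 + 3.50*i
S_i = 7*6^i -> [7, 42, 252, 1512, 9072]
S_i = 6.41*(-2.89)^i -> [6.41, -18.52, 53.54, -154.72, 447.15]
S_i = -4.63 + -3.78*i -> [-4.63, -8.41, -12.19, -15.97, -19.75]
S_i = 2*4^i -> [2, 8, 32, 128, 512]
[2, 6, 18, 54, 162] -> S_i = 2*3^i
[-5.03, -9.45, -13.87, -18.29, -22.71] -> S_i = -5.03 + -4.42*i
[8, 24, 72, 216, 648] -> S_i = 8*3^i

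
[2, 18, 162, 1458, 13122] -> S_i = 2*9^i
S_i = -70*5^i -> [-70, -350, -1750, -8750, -43750]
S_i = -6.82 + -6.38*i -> [-6.82, -13.2, -19.58, -25.96, -32.34]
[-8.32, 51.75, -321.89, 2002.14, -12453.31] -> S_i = -8.32*(-6.22)^i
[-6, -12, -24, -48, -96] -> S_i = -6*2^i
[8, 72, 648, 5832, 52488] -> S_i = 8*9^i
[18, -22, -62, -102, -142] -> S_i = 18 + -40*i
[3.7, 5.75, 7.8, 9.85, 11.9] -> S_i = 3.70 + 2.05*i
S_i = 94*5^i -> [94, 470, 2350, 11750, 58750]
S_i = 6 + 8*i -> [6, 14, 22, 30, 38]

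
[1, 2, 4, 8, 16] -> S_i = 1*2^i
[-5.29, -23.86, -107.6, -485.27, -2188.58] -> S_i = -5.29*4.51^i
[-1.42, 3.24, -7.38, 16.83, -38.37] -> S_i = -1.42*(-2.28)^i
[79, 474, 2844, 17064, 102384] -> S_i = 79*6^i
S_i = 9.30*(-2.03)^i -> [9.3, -18.88, 38.32, -77.8, 157.93]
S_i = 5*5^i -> [5, 25, 125, 625, 3125]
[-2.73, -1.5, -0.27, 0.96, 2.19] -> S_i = -2.73 + 1.23*i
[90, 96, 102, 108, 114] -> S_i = 90 + 6*i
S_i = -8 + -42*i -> [-8, -50, -92, -134, -176]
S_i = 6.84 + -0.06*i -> [6.84, 6.78, 6.72, 6.66, 6.6]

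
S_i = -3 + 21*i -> [-3, 18, 39, 60, 81]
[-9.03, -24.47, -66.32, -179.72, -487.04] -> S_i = -9.03*2.71^i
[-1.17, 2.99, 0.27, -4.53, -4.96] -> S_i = Random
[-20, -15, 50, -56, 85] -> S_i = Random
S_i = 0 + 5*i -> [0, 5, 10, 15, 20]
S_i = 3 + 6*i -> [3, 9, 15, 21, 27]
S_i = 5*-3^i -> [5, -15, 45, -135, 405]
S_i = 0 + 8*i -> [0, 8, 16, 24, 32]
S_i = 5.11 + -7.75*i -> [5.11, -2.64, -10.39, -18.14, -25.89]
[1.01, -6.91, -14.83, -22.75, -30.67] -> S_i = 1.01 + -7.92*i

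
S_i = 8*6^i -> [8, 48, 288, 1728, 10368]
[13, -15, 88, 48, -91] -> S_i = Random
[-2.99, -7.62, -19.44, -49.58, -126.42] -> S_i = -2.99*2.55^i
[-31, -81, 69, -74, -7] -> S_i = Random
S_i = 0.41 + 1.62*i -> [0.41, 2.03, 3.65, 5.27, 6.89]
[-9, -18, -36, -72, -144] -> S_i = -9*2^i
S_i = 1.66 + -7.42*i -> [1.66, -5.76, -13.18, -20.6, -28.02]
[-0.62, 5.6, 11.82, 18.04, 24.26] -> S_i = -0.62 + 6.22*i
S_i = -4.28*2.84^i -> [-4.28, -12.16, -34.52, -98.04, -278.43]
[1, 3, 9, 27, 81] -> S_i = 1*3^i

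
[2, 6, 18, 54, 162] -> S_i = 2*3^i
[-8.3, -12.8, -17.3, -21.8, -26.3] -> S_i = -8.30 + -4.50*i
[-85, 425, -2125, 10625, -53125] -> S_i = -85*-5^i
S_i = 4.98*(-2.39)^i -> [4.98, -11.9, 28.45, -67.99, 162.49]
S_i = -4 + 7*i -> [-4, 3, 10, 17, 24]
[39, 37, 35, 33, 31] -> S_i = 39 + -2*i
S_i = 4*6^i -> [4, 24, 144, 864, 5184]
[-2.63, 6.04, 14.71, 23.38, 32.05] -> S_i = -2.63 + 8.67*i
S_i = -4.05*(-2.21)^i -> [-4.05, 8.95, -19.78, 43.72, -96.61]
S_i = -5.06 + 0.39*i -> [-5.06, -4.67, -4.28, -3.89, -3.5]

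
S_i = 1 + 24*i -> [1, 25, 49, 73, 97]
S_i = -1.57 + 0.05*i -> [-1.57, -1.52, -1.47, -1.42, -1.37]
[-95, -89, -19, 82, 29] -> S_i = Random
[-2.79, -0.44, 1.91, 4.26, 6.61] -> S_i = -2.79 + 2.35*i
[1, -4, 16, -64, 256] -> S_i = 1*-4^i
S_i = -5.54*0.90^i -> [-5.54, -4.99, -4.49, -4.04, -3.63]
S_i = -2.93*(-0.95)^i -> [-2.93, 2.78, -2.64, 2.51, -2.39]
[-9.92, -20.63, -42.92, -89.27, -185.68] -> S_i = -9.92*2.08^i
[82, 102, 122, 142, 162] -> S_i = 82 + 20*i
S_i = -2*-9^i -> [-2, 18, -162, 1458, -13122]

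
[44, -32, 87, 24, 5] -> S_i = Random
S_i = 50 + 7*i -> [50, 57, 64, 71, 78]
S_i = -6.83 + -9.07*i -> [-6.83, -15.9, -24.97, -34.04, -43.11]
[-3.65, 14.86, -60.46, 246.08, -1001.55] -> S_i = -3.65*(-4.07)^i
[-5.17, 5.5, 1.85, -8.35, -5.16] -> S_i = Random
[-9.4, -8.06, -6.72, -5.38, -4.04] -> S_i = -9.40 + 1.34*i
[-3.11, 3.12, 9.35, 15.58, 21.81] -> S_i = -3.11 + 6.23*i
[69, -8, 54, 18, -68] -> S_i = Random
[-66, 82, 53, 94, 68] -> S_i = Random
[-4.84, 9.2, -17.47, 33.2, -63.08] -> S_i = -4.84*(-1.90)^i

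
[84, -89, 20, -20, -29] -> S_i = Random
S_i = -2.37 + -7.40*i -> [-2.37, -9.77, -17.17, -24.57, -31.97]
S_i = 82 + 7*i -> [82, 89, 96, 103, 110]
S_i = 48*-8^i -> [48, -384, 3072, -24576, 196608]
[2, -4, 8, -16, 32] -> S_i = 2*-2^i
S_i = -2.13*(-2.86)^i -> [-2.13, 6.09, -17.42, 49.83, -142.51]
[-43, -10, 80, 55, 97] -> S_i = Random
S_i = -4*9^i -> [-4, -36, -324, -2916, -26244]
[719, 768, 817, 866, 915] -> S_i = 719 + 49*i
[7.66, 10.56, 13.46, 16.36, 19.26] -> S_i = 7.66 + 2.90*i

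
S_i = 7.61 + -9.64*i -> [7.61, -2.03, -11.67, -21.31, -30.95]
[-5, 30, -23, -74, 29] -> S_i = Random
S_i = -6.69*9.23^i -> [-6.69, -61.75, -569.94, -5260.55, -48554.88]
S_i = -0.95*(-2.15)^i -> [-0.95, 2.04, -4.39, 9.44, -20.3]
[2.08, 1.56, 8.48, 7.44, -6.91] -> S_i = Random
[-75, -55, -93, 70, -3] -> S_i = Random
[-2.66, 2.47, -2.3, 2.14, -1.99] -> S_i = -2.66*(-0.93)^i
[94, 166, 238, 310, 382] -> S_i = 94 + 72*i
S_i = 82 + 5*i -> [82, 87, 92, 97, 102]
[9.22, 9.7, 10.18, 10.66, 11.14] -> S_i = 9.22 + 0.48*i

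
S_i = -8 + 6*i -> [-8, -2, 4, 10, 16]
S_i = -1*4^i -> [-1, -4, -16, -64, -256]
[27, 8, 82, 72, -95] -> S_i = Random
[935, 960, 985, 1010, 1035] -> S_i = 935 + 25*i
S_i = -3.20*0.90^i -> [-3.2, -2.88, -2.59, -2.33, -2.1]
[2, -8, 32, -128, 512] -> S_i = 2*-4^i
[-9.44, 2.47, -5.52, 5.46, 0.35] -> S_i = Random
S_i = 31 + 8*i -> [31, 39, 47, 55, 63]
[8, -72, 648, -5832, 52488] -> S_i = 8*-9^i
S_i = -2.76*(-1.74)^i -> [-2.76, 4.8, -8.36, 14.54, -25.3]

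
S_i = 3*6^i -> [3, 18, 108, 648, 3888]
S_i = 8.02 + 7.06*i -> [8.02, 15.08, 22.14, 29.2, 36.26]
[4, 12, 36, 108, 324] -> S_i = 4*3^i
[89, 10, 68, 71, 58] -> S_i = Random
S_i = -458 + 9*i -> [-458, -449, -440, -431, -422]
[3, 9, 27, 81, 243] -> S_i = 3*3^i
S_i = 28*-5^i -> [28, -140, 700, -3500, 17500]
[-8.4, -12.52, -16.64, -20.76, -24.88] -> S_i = -8.40 + -4.12*i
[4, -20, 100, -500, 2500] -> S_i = 4*-5^i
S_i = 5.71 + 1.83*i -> [5.71, 7.54, 9.37, 11.2, 13.03]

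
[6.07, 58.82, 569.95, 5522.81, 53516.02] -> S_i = 6.07*9.69^i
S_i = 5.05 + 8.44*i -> [5.05, 13.49, 21.93, 30.37, 38.81]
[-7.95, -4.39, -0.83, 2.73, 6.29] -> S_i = -7.95 + 3.56*i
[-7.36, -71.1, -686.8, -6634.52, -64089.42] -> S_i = -7.36*9.66^i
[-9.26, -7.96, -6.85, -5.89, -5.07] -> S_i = -9.26*0.86^i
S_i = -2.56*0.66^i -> [-2.56, -1.69, -1.12, -0.74, -0.49]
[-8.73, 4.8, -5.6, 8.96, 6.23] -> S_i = Random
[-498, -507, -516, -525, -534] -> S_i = -498 + -9*i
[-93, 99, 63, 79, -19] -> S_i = Random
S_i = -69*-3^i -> [-69, 207, -621, 1863, -5589]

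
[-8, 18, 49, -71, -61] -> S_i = Random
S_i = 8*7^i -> [8, 56, 392, 2744, 19208]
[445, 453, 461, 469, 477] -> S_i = 445 + 8*i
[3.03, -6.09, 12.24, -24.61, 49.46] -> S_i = 3.03*(-2.01)^i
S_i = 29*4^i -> [29, 116, 464, 1856, 7424]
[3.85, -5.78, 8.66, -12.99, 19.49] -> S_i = 3.85*(-1.50)^i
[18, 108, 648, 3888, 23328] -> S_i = 18*6^i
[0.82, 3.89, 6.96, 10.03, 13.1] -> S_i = 0.82 + 3.07*i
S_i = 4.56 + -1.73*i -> [4.56, 2.83, 1.1, -0.63, -2.36]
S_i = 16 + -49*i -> [16, -33, -82, -131, -180]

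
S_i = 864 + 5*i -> [864, 869, 874, 879, 884]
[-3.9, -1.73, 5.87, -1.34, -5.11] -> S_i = Random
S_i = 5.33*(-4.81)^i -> [5.33, -25.64, 123.32, -593.15, 2853.04]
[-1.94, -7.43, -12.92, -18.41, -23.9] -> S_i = -1.94 + -5.49*i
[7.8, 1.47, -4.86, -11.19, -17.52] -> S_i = 7.80 + -6.33*i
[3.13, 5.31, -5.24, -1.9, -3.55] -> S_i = Random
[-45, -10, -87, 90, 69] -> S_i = Random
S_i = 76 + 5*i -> [76, 81, 86, 91, 96]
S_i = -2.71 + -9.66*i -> [-2.71, -12.37, -22.03, -31.69, -41.35]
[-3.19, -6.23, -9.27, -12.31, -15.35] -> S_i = -3.19 + -3.04*i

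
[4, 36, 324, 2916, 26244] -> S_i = 4*9^i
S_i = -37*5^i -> [-37, -185, -925, -4625, -23125]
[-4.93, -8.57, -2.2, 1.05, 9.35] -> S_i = Random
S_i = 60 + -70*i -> [60, -10, -80, -150, -220]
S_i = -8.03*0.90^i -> [-8.03, -7.23, -6.5, -5.85, -5.27]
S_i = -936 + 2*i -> [-936, -934, -932, -930, -928]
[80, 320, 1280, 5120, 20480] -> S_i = 80*4^i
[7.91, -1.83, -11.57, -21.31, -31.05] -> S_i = 7.91 + -9.74*i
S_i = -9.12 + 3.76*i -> [-9.12, -5.36, -1.6, 2.16, 5.92]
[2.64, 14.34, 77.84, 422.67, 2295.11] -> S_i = 2.64*5.43^i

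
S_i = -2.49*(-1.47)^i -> [-2.49, 3.66, -5.38, 7.91, -11.63]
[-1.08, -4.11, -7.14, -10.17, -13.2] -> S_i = -1.08 + -3.03*i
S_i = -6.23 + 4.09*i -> [-6.23, -2.14, 1.95, 6.04, 10.13]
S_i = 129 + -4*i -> [129, 125, 121, 117, 113]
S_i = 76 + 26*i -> [76, 102, 128, 154, 180]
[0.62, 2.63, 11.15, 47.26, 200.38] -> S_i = 0.62*4.24^i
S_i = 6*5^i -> [6, 30, 150, 750, 3750]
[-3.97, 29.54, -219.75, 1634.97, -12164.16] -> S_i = -3.97*(-7.44)^i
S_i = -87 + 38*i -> [-87, -49, -11, 27, 65]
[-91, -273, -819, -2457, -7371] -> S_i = -91*3^i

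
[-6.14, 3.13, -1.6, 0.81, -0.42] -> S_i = -6.14*(-0.51)^i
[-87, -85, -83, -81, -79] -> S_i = -87 + 2*i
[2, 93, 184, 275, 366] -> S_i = 2 + 91*i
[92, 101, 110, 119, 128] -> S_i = 92 + 9*i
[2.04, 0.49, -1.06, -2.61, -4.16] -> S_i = 2.04 + -1.55*i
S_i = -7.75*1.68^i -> [-7.75, -13.02, -21.87, -36.75, -61.74]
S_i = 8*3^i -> [8, 24, 72, 216, 648]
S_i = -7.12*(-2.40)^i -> [-7.12, 17.09, -41.01, 98.43, -236.22]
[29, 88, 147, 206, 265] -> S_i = 29 + 59*i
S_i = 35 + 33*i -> [35, 68, 101, 134, 167]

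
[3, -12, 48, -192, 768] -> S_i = 3*-4^i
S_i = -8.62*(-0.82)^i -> [-8.62, 7.07, -5.8, 4.75, -3.9]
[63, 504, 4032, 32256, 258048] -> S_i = 63*8^i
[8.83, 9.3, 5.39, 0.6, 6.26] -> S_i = Random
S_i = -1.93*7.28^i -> [-1.93, -14.05, -102.29, -744.65, -5421.04]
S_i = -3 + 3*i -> [-3, 0, 3, 6, 9]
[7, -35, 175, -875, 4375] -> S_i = 7*-5^i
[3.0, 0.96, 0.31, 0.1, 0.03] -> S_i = 3.00*0.32^i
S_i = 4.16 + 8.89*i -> [4.16, 13.05, 21.94, 30.83, 39.72]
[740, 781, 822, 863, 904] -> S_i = 740 + 41*i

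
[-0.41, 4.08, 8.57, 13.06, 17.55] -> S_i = -0.41 + 4.49*i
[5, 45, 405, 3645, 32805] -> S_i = 5*9^i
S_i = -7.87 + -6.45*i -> [-7.87, -14.32, -20.77, -27.22, -33.67]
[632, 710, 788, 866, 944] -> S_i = 632 + 78*i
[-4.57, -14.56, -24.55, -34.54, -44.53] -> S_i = -4.57 + -9.99*i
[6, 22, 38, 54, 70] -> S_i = 6 + 16*i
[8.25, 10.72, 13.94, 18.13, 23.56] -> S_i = 8.25*1.30^i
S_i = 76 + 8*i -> [76, 84, 92, 100, 108]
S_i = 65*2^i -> [65, 130, 260, 520, 1040]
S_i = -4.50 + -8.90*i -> [-4.5, -13.4, -22.3, -31.2, -40.1]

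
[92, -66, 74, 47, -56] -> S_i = Random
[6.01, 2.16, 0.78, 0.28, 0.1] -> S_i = 6.01*0.36^i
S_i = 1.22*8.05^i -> [1.22, 9.82, 79.06, 636.43, 5123.22]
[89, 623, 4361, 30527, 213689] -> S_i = 89*7^i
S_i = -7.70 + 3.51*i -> [-7.7, -4.19, -0.68, 2.83, 6.34]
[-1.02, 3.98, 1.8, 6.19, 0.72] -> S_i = Random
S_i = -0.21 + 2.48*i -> [-0.21, 2.27, 4.75, 7.23, 9.71]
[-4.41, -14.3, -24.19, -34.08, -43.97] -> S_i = -4.41 + -9.89*i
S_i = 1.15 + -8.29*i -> [1.15, -7.14, -15.43, -23.72, -32.01]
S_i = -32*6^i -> [-32, -192, -1152, -6912, -41472]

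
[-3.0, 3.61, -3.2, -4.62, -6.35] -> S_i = Random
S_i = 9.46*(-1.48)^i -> [9.46, -14.0, 20.72, -30.67, 45.39]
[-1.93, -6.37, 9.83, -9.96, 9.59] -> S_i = Random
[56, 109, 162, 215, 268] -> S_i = 56 + 53*i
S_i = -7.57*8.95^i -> [-7.57, -67.75, -606.38, -5427.06, -48572.23]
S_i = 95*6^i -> [95, 570, 3420, 20520, 123120]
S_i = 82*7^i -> [82, 574, 4018, 28126, 196882]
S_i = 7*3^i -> [7, 21, 63, 189, 567]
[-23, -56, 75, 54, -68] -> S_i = Random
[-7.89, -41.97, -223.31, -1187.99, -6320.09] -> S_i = -7.89*5.32^i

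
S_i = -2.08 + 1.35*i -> [-2.08, -0.73, 0.62, 1.97, 3.32]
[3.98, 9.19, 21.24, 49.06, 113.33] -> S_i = 3.98*2.31^i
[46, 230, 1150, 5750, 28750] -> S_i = 46*5^i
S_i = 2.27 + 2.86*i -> [2.27, 5.13, 7.99, 10.85, 13.71]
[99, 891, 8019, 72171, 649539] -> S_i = 99*9^i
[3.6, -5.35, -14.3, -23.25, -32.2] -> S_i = 3.60 + -8.95*i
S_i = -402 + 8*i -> [-402, -394, -386, -378, -370]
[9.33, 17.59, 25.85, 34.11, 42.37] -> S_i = 9.33 + 8.26*i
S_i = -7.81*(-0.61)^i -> [-7.81, 4.76, -2.91, 1.77, -1.08]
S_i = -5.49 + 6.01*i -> [-5.49, 0.52, 6.53, 12.54, 18.55]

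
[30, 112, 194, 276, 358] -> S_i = 30 + 82*i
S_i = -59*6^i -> [-59, -354, -2124, -12744, -76464]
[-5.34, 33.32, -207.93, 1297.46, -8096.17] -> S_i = -5.34*(-6.24)^i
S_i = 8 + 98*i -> [8, 106, 204, 302, 400]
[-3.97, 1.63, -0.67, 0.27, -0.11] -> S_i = -3.97*(-0.41)^i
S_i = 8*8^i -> [8, 64, 512, 4096, 32768]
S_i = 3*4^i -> [3, 12, 48, 192, 768]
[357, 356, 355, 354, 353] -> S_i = 357 + -1*i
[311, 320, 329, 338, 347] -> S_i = 311 + 9*i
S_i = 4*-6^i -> [4, -24, 144, -864, 5184]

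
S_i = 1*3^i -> [1, 3, 9, 27, 81]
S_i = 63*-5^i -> [63, -315, 1575, -7875, 39375]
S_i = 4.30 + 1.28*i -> [4.3, 5.58, 6.86, 8.14, 9.42]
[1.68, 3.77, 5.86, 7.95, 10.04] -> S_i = 1.68 + 2.09*i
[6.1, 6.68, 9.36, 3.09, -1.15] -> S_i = Random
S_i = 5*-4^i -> [5, -20, 80, -320, 1280]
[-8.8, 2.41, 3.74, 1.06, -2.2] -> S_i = Random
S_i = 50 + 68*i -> [50, 118, 186, 254, 322]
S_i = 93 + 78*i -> [93, 171, 249, 327, 405]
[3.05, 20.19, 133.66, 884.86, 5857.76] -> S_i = 3.05*6.62^i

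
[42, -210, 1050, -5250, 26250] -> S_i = 42*-5^i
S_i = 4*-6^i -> [4, -24, 144, -864, 5184]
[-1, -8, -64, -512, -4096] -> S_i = -1*8^i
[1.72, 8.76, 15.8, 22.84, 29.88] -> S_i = 1.72 + 7.04*i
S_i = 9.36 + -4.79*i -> [9.36, 4.57, -0.22, -5.01, -9.8]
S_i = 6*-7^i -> [6, -42, 294, -2058, 14406]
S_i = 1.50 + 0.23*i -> [1.5, 1.73, 1.96, 2.19, 2.42]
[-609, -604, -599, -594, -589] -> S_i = -609 + 5*i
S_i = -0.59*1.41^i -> [-0.59, -0.83, -1.17, -1.65, -2.33]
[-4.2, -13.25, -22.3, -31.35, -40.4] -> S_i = -4.20 + -9.05*i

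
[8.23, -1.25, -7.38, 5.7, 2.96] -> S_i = Random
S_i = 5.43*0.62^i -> [5.43, 3.37, 2.09, 1.29, 0.8]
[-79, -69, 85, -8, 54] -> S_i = Random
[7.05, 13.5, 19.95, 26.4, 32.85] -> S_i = 7.05 + 6.45*i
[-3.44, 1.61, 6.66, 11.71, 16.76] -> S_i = -3.44 + 5.05*i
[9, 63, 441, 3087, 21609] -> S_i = 9*7^i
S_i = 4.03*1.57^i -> [4.03, 6.33, 9.93, 15.6, 24.49]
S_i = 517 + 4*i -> [517, 521, 525, 529, 533]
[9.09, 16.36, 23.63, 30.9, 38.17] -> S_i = 9.09 + 7.27*i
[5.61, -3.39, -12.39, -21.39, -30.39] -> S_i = 5.61 + -9.00*i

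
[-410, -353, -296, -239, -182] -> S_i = -410 + 57*i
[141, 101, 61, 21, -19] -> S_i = 141 + -40*i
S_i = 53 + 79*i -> [53, 132, 211, 290, 369]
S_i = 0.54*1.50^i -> [0.54, 0.81, 1.22, 1.82, 2.73]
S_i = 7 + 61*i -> [7, 68, 129, 190, 251]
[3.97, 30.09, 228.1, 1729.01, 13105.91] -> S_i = 3.97*7.58^i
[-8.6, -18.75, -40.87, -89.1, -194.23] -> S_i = -8.60*2.18^i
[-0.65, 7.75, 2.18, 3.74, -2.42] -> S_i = Random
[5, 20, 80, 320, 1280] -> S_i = 5*4^i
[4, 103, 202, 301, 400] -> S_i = 4 + 99*i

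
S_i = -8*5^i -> [-8, -40, -200, -1000, -5000]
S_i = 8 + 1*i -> [8, 9, 10, 11, 12]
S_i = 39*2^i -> [39, 78, 156, 312, 624]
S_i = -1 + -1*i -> [-1, -2, -3, -4, -5]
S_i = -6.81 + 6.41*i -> [-6.81, -0.4, 6.01, 12.42, 18.83]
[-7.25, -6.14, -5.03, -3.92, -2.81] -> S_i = -7.25 + 1.11*i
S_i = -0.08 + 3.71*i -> [-0.08, 3.63, 7.34, 11.05, 14.76]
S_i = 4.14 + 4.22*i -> [4.14, 8.36, 12.58, 16.8, 21.02]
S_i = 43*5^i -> [43, 215, 1075, 5375, 26875]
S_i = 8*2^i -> [8, 16, 32, 64, 128]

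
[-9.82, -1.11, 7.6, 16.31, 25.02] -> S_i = -9.82 + 8.71*i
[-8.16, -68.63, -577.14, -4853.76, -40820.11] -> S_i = -8.16*8.41^i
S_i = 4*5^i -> [4, 20, 100, 500, 2500]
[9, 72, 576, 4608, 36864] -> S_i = 9*8^i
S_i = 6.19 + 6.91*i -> [6.19, 13.1, 20.01, 26.92, 33.83]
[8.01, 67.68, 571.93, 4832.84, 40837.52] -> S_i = 8.01*8.45^i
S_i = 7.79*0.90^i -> [7.79, 7.01, 6.31, 5.68, 5.11]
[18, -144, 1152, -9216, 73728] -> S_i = 18*-8^i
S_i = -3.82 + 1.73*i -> [-3.82, -2.09, -0.36, 1.37, 3.1]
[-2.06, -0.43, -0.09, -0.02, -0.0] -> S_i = -2.06*0.21^i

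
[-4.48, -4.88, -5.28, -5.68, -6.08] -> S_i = -4.48 + -0.40*i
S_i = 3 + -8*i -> [3, -5, -13, -21, -29]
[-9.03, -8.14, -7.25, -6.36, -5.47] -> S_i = -9.03 + 0.89*i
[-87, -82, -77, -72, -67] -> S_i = -87 + 5*i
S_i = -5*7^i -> [-5, -35, -245, -1715, -12005]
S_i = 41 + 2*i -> [41, 43, 45, 47, 49]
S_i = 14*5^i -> [14, 70, 350, 1750, 8750]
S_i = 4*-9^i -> [4, -36, 324, -2916, 26244]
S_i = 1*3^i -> [1, 3, 9, 27, 81]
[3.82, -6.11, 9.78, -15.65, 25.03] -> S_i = 3.82*(-1.60)^i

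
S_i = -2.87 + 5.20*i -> [-2.87, 2.33, 7.53, 12.73, 17.93]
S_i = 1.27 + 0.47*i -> [1.27, 1.74, 2.21, 2.68, 3.15]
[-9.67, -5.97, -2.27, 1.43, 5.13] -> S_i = -9.67 + 3.70*i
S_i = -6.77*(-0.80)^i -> [-6.77, 5.42, -4.33, 3.47, -2.77]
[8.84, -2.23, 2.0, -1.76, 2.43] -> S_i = Random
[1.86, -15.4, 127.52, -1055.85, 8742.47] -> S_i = 1.86*(-8.28)^i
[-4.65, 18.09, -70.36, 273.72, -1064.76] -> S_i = -4.65*(-3.89)^i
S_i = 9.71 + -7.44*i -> [9.71, 2.27, -5.17, -12.61, -20.05]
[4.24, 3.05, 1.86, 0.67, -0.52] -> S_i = 4.24 + -1.19*i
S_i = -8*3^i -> [-8, -24, -72, -216, -648]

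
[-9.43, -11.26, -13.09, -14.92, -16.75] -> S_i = -9.43 + -1.83*i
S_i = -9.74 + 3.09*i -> [-9.74, -6.65, -3.56, -0.47, 2.62]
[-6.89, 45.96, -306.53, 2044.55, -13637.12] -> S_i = -6.89*(-6.67)^i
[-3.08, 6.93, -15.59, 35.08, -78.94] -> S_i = -3.08*(-2.25)^i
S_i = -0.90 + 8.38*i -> [-0.9, 7.48, 15.86, 24.24, 32.62]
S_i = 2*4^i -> [2, 8, 32, 128, 512]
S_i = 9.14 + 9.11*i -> [9.14, 18.25, 27.36, 36.47, 45.58]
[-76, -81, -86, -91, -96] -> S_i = -76 + -5*i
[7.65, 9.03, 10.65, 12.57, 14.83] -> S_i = 7.65*1.18^i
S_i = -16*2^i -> [-16, -32, -64, -128, -256]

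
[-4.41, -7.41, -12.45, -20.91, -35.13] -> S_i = -4.41*1.68^i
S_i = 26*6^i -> [26, 156, 936, 5616, 33696]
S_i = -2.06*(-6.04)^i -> [-2.06, 12.44, -75.15, 453.92, -2741.67]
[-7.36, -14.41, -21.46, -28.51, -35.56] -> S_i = -7.36 + -7.05*i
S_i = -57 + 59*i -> [-57, 2, 61, 120, 179]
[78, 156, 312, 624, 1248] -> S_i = 78*2^i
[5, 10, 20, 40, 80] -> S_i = 5*2^i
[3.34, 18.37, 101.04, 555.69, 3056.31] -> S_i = 3.34*5.50^i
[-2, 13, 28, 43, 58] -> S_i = -2 + 15*i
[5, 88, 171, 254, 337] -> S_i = 5 + 83*i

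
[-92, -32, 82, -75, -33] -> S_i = Random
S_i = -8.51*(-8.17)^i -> [-8.51, 69.53, -568.03, 4640.83, -37915.59]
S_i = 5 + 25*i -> [5, 30, 55, 80, 105]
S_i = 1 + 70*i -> [1, 71, 141, 211, 281]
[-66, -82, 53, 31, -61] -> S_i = Random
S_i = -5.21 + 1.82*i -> [-5.21, -3.39, -1.57, 0.25, 2.07]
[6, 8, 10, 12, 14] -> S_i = 6 + 2*i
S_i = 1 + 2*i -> [1, 3, 5, 7, 9]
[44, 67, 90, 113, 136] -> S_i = 44 + 23*i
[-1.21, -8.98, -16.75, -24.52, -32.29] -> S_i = -1.21 + -7.77*i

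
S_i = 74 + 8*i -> [74, 82, 90, 98, 106]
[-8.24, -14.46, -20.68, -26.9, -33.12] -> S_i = -8.24 + -6.22*i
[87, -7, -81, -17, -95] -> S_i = Random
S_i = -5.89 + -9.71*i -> [-5.89, -15.6, -25.31, -35.02, -44.73]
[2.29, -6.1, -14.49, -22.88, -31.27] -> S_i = 2.29 + -8.39*i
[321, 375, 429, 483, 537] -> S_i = 321 + 54*i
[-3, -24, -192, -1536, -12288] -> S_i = -3*8^i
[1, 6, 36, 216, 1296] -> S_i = 1*6^i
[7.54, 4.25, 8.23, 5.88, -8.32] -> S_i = Random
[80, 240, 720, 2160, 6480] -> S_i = 80*3^i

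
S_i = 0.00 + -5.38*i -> [0.0, -5.38, -10.76, -16.14, -21.52]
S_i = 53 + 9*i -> [53, 62, 71, 80, 89]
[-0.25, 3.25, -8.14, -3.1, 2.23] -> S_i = Random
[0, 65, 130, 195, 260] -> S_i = 0 + 65*i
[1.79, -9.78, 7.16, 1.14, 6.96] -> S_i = Random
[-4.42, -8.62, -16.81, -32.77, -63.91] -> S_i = -4.42*1.95^i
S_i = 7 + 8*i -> [7, 15, 23, 31, 39]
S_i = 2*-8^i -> [2, -16, 128, -1024, 8192]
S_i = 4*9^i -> [4, 36, 324, 2916, 26244]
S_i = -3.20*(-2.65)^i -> [-3.2, 8.48, -22.47, 59.55, -157.81]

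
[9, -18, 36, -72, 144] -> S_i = 9*-2^i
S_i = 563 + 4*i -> [563, 567, 571, 575, 579]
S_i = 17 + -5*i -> [17, 12, 7, 2, -3]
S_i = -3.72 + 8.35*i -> [-3.72, 4.63, 12.98, 21.33, 29.68]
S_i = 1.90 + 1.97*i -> [1.9, 3.87, 5.84, 7.81, 9.78]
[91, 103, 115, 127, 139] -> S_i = 91 + 12*i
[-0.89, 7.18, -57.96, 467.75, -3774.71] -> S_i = -0.89*(-8.07)^i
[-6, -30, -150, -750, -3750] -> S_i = -6*5^i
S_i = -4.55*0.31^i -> [-4.55, -1.41, -0.44, -0.14, -0.04]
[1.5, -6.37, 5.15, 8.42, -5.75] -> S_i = Random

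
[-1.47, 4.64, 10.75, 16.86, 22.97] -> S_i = -1.47 + 6.11*i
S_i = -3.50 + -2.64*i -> [-3.5, -6.14, -8.78, -11.42, -14.06]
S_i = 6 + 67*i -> [6, 73, 140, 207, 274]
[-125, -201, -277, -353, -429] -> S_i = -125 + -76*i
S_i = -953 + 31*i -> [-953, -922, -891, -860, -829]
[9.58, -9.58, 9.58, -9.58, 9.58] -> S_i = 9.58*(-1.00)^i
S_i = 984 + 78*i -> [984, 1062, 1140, 1218, 1296]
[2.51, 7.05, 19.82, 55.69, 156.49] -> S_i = 2.51*2.81^i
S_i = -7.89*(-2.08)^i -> [-7.89, 16.41, -34.14, 71.0, -147.68]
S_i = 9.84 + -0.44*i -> [9.84, 9.4, 8.96, 8.52, 8.08]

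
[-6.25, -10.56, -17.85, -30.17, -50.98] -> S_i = -6.25*1.69^i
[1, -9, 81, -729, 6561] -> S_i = 1*-9^i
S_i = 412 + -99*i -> [412, 313, 214, 115, 16]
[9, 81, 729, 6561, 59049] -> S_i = 9*9^i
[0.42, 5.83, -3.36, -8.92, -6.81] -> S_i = Random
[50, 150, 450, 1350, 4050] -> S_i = 50*3^i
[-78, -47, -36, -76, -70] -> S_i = Random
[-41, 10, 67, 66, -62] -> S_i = Random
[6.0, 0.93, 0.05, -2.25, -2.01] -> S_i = Random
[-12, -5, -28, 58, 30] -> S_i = Random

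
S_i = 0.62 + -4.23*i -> [0.62, -3.61, -7.84, -12.07, -16.3]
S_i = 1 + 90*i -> [1, 91, 181, 271, 361]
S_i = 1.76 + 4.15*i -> [1.76, 5.91, 10.06, 14.21, 18.36]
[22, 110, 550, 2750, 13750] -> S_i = 22*5^i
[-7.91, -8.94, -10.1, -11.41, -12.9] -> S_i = -7.91*1.13^i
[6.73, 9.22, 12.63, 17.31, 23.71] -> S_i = 6.73*1.37^i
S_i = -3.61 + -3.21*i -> [-3.61, -6.82, -10.03, -13.24, -16.45]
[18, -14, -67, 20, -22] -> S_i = Random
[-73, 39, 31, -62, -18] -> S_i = Random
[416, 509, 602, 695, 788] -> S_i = 416 + 93*i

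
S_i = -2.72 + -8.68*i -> [-2.72, -11.4, -20.08, -28.76, -37.44]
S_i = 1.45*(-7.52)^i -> [1.45, -10.9, 82.0, -616.63, 4637.02]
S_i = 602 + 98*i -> [602, 700, 798, 896, 994]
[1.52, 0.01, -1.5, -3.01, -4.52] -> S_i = 1.52 + -1.51*i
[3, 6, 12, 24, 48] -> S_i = 3*2^i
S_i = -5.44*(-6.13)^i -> [-5.44, 33.35, -204.42, 1253.08, -7681.41]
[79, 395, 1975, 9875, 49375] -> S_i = 79*5^i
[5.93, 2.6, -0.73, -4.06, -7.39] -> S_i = 5.93 + -3.33*i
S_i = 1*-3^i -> [1, -3, 9, -27, 81]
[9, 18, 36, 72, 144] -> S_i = 9*2^i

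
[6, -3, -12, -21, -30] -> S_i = 6 + -9*i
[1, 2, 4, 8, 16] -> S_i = 1*2^i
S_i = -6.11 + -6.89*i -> [-6.11, -13.0, -19.89, -26.78, -33.67]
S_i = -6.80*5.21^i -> [-6.8, -35.43, -184.58, -961.66, -5010.25]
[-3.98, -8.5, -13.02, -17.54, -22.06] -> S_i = -3.98 + -4.52*i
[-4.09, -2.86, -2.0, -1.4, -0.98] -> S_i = -4.09*0.70^i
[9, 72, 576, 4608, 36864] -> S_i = 9*8^i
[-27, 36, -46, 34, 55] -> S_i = Random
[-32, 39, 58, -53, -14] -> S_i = Random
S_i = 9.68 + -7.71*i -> [9.68, 1.97, -5.74, -13.45, -21.16]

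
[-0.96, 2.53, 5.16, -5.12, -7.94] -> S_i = Random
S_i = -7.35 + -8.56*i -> [-7.35, -15.91, -24.47, -33.03, -41.59]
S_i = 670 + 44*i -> [670, 714, 758, 802, 846]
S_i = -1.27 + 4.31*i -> [-1.27, 3.04, 7.35, 11.66, 15.97]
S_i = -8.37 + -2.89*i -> [-8.37, -11.26, -14.15, -17.04, -19.93]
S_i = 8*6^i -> [8, 48, 288, 1728, 10368]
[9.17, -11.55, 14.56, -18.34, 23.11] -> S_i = 9.17*(-1.26)^i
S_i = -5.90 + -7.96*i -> [-5.9, -13.86, -21.82, -29.78, -37.74]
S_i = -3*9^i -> [-3, -27, -243, -2187, -19683]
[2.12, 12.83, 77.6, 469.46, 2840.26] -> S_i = 2.12*6.05^i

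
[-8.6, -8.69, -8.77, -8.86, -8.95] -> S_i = -8.60*1.01^i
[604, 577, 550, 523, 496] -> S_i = 604 + -27*i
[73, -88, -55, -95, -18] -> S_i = Random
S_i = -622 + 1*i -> [-622, -621, -620, -619, -618]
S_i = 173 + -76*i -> [173, 97, 21, -55, -131]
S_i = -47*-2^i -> [-47, 94, -188, 376, -752]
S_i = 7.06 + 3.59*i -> [7.06, 10.65, 14.24, 17.83, 21.42]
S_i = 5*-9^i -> [5, -45, 405, -3645, 32805]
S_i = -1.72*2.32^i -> [-1.72, -3.99, -9.26, -21.48, -49.83]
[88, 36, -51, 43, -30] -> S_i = Random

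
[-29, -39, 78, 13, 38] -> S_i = Random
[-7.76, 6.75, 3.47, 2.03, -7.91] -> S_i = Random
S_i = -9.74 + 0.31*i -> [-9.74, -9.43, -9.12, -8.81, -8.5]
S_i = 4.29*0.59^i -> [4.29, 2.53, 1.49, 0.88, 0.52]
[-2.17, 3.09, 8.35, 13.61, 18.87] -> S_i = -2.17 + 5.26*i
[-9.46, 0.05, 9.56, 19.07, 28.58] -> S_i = -9.46 + 9.51*i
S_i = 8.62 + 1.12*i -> [8.62, 9.74, 10.86, 11.98, 13.1]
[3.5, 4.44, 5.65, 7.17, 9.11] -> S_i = 3.50*1.27^i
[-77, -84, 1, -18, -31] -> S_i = Random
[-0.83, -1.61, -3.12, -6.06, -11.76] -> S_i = -0.83*1.94^i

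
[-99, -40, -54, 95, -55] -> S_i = Random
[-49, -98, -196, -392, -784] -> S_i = -49*2^i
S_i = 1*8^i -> [1, 8, 64, 512, 4096]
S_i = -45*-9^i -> [-45, 405, -3645, 32805, -295245]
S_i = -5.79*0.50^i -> [-5.79, -2.9, -1.45, -0.72, -0.36]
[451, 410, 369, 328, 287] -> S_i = 451 + -41*i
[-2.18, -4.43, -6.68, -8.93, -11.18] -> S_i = -2.18 + -2.25*i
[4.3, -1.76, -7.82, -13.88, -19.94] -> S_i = 4.30 + -6.06*i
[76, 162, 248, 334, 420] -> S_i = 76 + 86*i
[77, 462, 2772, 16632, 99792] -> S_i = 77*6^i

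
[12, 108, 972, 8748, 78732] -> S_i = 12*9^i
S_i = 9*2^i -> [9, 18, 36, 72, 144]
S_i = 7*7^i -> [7, 49, 343, 2401, 16807]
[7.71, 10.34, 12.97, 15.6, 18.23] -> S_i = 7.71 + 2.63*i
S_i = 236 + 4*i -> [236, 240, 244, 248, 252]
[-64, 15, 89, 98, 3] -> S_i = Random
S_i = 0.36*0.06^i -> [0.36, 0.02, 0.0, 0.0, 0.0]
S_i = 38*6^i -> [38, 228, 1368, 8208, 49248]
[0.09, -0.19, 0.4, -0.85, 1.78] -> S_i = 0.09*(-2.11)^i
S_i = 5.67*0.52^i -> [5.67, 2.95, 1.53, 0.8, 0.41]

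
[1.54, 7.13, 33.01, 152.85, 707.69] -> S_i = 1.54*4.63^i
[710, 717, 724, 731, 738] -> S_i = 710 + 7*i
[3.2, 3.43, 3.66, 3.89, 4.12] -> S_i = 3.20 + 0.23*i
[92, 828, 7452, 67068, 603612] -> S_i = 92*9^i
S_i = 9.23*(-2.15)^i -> [9.23, -19.84, 42.67, -91.73, 197.22]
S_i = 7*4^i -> [7, 28, 112, 448, 1792]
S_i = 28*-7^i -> [28, -196, 1372, -9604, 67228]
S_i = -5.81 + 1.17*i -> [-5.81, -4.64, -3.47, -2.3, -1.13]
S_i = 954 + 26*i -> [954, 980, 1006, 1032, 1058]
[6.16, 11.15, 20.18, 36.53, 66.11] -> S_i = 6.16*1.81^i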